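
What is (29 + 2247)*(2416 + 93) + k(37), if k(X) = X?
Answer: 5710521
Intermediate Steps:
(29 + 2247)*(2416 + 93) + k(37) = (29 + 2247)*(2416 + 93) + 37 = 2276*2509 + 37 = 5710484 + 37 = 5710521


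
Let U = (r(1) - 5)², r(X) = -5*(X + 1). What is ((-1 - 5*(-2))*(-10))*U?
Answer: -20250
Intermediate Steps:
r(X) = -5 - 5*X (r(X) = -5*(1 + X) = -5 - 5*X)
U = 225 (U = ((-5 - 5*1) - 5)² = ((-5 - 5) - 5)² = (-10 - 5)² = (-15)² = 225)
((-1 - 5*(-2))*(-10))*U = ((-1 - 5*(-2))*(-10))*225 = ((-1 + 10)*(-10))*225 = (9*(-10))*225 = -90*225 = -20250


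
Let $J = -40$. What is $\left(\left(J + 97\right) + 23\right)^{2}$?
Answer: $6400$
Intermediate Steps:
$\left(\left(J + 97\right) + 23\right)^{2} = \left(\left(-40 + 97\right) + 23\right)^{2} = \left(57 + 23\right)^{2} = 80^{2} = 6400$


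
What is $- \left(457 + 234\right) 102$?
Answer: $-70482$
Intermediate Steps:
$- \left(457 + 234\right) 102 = - 691 \cdot 102 = \left(-1\right) 70482 = -70482$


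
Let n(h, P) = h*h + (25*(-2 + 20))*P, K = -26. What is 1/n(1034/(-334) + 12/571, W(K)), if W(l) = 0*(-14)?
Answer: 9092957449/85967999209 ≈ 0.10577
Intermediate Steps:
W(l) = 0
n(h, P) = h² + 450*P (n(h, P) = h² + (25*18)*P = h² + 450*P)
1/n(1034/(-334) + 12/571, W(K)) = 1/((1034/(-334) + 12/571)² + 450*0) = 1/((1034*(-1/334) + 12*(1/571))² + 0) = 1/((-517/167 + 12/571)² + 0) = 1/((-293203/95357)² + 0) = 1/(85967999209/9092957449 + 0) = 1/(85967999209/9092957449) = 9092957449/85967999209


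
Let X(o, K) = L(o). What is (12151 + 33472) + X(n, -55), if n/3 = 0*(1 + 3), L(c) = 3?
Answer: 45626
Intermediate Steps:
n = 0 (n = 3*(0*(1 + 3)) = 3*(0*4) = 3*0 = 0)
X(o, K) = 3
(12151 + 33472) + X(n, -55) = (12151 + 33472) + 3 = 45623 + 3 = 45626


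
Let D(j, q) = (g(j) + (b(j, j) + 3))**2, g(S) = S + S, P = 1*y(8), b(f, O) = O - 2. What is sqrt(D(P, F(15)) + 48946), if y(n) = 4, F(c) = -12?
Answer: sqrt(49115) ≈ 221.62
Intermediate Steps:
b(f, O) = -2 + O
P = 4 (P = 1*4 = 4)
g(S) = 2*S
D(j, q) = (1 + 3*j)**2 (D(j, q) = (2*j + ((-2 + j) + 3))**2 = (2*j + (1 + j))**2 = (1 + 3*j)**2)
sqrt(D(P, F(15)) + 48946) = sqrt((1 + 3*4)**2 + 48946) = sqrt((1 + 12)**2 + 48946) = sqrt(13**2 + 48946) = sqrt(169 + 48946) = sqrt(49115)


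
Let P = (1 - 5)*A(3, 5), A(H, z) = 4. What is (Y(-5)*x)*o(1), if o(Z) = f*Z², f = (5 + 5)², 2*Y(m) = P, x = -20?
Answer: 16000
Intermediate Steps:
P = -16 (P = (1 - 5)*4 = -4*4 = -16)
Y(m) = -8 (Y(m) = (½)*(-16) = -8)
f = 100 (f = 10² = 100)
o(Z) = 100*Z²
(Y(-5)*x)*o(1) = (-8*(-20))*(100*1²) = 160*(100*1) = 160*100 = 16000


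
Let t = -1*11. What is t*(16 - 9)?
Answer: -77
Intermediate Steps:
t = -11
t*(16 - 9) = -11*(16 - 9) = -11*7 = -77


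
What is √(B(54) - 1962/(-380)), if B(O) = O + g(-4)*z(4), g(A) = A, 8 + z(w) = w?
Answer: √2713390/190 ≈ 8.6697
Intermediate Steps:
z(w) = -8 + w
B(O) = 16 + O (B(O) = O - 4*(-8 + 4) = O - 4*(-4) = O + 16 = 16 + O)
√(B(54) - 1962/(-380)) = √((16 + 54) - 1962/(-380)) = √(70 - 1962*(-1/380)) = √(70 + 981/190) = √(14281/190) = √2713390/190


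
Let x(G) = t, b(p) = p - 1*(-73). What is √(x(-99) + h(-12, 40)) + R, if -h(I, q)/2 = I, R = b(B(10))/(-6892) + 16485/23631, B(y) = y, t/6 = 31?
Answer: 37217749/54288284 + √210 ≈ 15.177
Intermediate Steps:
t = 186 (t = 6*31 = 186)
b(p) = 73 + p (b(p) = p + 73 = 73 + p)
R = 37217749/54288284 (R = (73 + 10)/(-6892) + 16485/23631 = 83*(-1/6892) + 16485*(1/23631) = -83/6892 + 5495/7877 = 37217749/54288284 ≈ 0.68556)
h(I, q) = -2*I
x(G) = 186
√(x(-99) + h(-12, 40)) + R = √(186 - 2*(-12)) + 37217749/54288284 = √(186 + 24) + 37217749/54288284 = √210 + 37217749/54288284 = 37217749/54288284 + √210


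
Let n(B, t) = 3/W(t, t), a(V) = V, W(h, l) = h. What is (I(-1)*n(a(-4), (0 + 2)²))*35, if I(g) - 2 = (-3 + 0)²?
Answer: 1155/4 ≈ 288.75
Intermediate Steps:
n(B, t) = 3/t
I(g) = 11 (I(g) = 2 + (-3 + 0)² = 2 + (-3)² = 2 + 9 = 11)
(I(-1)*n(a(-4), (0 + 2)²))*35 = (11*(3/((0 + 2)²)))*35 = (11*(3/(2²)))*35 = (11*(3/4))*35 = (11*(3*(¼)))*35 = (11*(¾))*35 = (33/4)*35 = 1155/4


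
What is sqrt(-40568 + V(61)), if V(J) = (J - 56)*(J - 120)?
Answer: I*sqrt(40863) ≈ 202.15*I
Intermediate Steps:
V(J) = (-120 + J)*(-56 + J) (V(J) = (-56 + J)*(-120 + J) = (-120 + J)*(-56 + J))
sqrt(-40568 + V(61)) = sqrt(-40568 + (6720 + 61**2 - 176*61)) = sqrt(-40568 + (6720 + 3721 - 10736)) = sqrt(-40568 - 295) = sqrt(-40863) = I*sqrt(40863)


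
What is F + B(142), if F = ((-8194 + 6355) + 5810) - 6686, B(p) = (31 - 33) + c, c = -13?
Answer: -2730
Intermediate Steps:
B(p) = -15 (B(p) = (31 - 33) - 13 = -2 - 13 = -15)
F = -2715 (F = (-1839 + 5810) - 6686 = 3971 - 6686 = -2715)
F + B(142) = -2715 - 15 = -2730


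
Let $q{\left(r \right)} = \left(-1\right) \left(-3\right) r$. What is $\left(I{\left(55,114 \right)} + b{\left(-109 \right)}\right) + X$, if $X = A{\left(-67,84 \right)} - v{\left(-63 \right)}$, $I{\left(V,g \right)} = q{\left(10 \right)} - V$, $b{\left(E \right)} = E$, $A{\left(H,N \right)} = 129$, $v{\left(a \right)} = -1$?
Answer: $-4$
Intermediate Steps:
$q{\left(r \right)} = 3 r$
$I{\left(V,g \right)} = 30 - V$ ($I{\left(V,g \right)} = 3 \cdot 10 - V = 30 - V$)
$X = 130$ ($X = 129 - -1 = 129 + 1 = 130$)
$\left(I{\left(55,114 \right)} + b{\left(-109 \right)}\right) + X = \left(\left(30 - 55\right) - 109\right) + 130 = \left(-25 - 109\right) + 130 = -134 + 130 = -4$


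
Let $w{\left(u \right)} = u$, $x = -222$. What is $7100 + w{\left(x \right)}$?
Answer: $6878$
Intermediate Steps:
$7100 + w{\left(x \right)} = 7100 - 222 = 6878$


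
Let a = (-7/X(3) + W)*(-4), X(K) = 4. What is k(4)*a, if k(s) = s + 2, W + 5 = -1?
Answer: 186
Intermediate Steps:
W = -6 (W = -5 - 1 = -6)
k(s) = 2 + s
a = 31 (a = (-7/4 - 6)*(-4) = -31/4*(-4) = 31)
k(4)*a = (2 + 4)*31 = 6*31 = 186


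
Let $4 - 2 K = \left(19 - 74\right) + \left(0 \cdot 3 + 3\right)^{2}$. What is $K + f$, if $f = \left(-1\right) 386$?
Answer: $-361$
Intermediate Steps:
$f = -386$
$K = 25$ ($K = 2 - \frac{\left(19 - 74\right) + \left(0 \cdot 3 + 3\right)^{2}}{2} = 2 - \frac{\left(19 - 74\right) + \left(0 + 3\right)^{2}}{2} = 2 - \frac{-55 + 3^{2}}{2} = 2 - \frac{-55 + 9}{2} = 2 - -23 = 2 + 23 = 25$)
$K + f = 25 - 386 = -361$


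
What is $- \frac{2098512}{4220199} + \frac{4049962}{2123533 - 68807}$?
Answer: $\frac{709987689707}{481741811693} \approx 1.4738$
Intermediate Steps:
$- \frac{2098512}{4220199} + \frac{4049962}{2123533 - 68807} = \left(-2098512\right) \frac{1}{4220199} + \frac{4049962}{2054726} = - \frac{233168}{468911} + 4049962 \cdot \frac{1}{2054726} = - \frac{233168}{468911} + \frac{2024981}{1027363} = \frac{709987689707}{481741811693}$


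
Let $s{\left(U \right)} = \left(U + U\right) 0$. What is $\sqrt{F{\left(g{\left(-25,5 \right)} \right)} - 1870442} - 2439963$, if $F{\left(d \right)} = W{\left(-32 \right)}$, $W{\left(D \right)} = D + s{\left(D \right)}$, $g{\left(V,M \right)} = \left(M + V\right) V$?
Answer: $-2439963 + i \sqrt{1870474} \approx -2.44 \cdot 10^{6} + 1367.7 i$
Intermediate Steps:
$s{\left(U \right)} = 0$ ($s{\left(U \right)} = 2 U 0 = 0$)
$g{\left(V,M \right)} = V \left(M + V\right)$
$W{\left(D \right)} = D$ ($W{\left(D \right)} = D + 0 = D$)
$F{\left(d \right)} = -32$
$\sqrt{F{\left(g{\left(-25,5 \right)} \right)} - 1870442} - 2439963 = \sqrt{-32 - 1870442} - 2439963 = \sqrt{-1870474} - 2439963 = i \sqrt{1870474} - 2439963 = -2439963 + i \sqrt{1870474}$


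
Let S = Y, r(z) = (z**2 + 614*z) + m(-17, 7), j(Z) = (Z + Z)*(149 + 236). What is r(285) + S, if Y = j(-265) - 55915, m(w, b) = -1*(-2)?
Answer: -3748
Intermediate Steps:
m(w, b) = 2
j(Z) = 770*Z (j(Z) = (2*Z)*385 = 770*Z)
r(z) = 2 + z**2 + 614*z (r(z) = (z**2 + 614*z) + 2 = 2 + z**2 + 614*z)
Y = -259965 (Y = 770*(-265) - 55915 = -204050 - 55915 = -259965)
S = -259965
r(285) + S = (2 + 285**2 + 614*285) - 259965 = (2 + 81225 + 174990) - 259965 = 256217 - 259965 = -3748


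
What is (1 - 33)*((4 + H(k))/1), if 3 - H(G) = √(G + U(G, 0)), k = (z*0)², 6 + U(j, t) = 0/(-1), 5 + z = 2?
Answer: -224 + 32*I*√6 ≈ -224.0 + 78.384*I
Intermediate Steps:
z = -3 (z = -5 + 2 = -3)
U(j, t) = -6 (U(j, t) = -6 + 0/(-1) = -6 + 0*(-1) = -6 + 0 = -6)
k = 0 (k = (-3*0)² = 0² = 0)
H(G) = 3 - √(-6 + G) (H(G) = 3 - √(G - 6) = 3 - √(-6 + G))
(1 - 33)*((4 + H(k))/1) = (1 - 33)*((4 + (3 - √(-6 + 0)))/1) = -32*(4 + (3 - √(-6))) = -32*(4 + (3 - I*√6)) = -32*(7 - I*√6) = -224 + 32*I*√6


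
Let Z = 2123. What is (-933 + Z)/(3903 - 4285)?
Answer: -595/191 ≈ -3.1152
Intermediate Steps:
(-933 + Z)/(3903 - 4285) = (-933 + 2123)/(3903 - 4285) = 1190/(-382) = 1190*(-1/382) = -595/191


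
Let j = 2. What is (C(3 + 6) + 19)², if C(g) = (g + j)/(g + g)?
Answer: 124609/324 ≈ 384.60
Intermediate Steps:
C(g) = (2 + g)/(2*g) (C(g) = (g + 2)/(g + g) = (2 + g)/((2*g)) = (2 + g)*(1/(2*g)) = (2 + g)/(2*g))
(C(3 + 6) + 19)² = ((2 + (3 + 6))/(2*(3 + 6)) + 19)² = ((½)*(2 + 9)/9 + 19)² = ((½)*(⅑)*11 + 19)² = (11/18 + 19)² = (353/18)² = 124609/324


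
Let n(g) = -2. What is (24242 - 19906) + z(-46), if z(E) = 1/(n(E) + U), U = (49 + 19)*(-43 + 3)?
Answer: 11802591/2722 ≈ 4336.0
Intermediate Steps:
U = -2720 (U = 68*(-40) = -2720)
z(E) = -1/2722 (z(E) = 1/(-2 - 2720) = 1/(-2722) = -1/2722)
(24242 - 19906) + z(-46) = (24242 - 19906) - 1/2722 = 4336 - 1/2722 = 11802591/2722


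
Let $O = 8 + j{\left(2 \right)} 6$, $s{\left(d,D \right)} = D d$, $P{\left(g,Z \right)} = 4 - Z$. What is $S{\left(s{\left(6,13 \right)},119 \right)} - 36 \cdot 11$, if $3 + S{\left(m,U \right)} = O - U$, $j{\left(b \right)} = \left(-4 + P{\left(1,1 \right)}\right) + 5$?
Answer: $-486$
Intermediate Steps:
$j{\left(b \right)} = 4$ ($j{\left(b \right)} = \left(-4 + \left(4 - 1\right)\right) + 5 = \left(-4 + 3\right) + 5 = -1 + 5 = 4$)
$O = 32$ ($O = 8 + 4 \cdot 6 = 8 + 24 = 32$)
$S{\left(m,U \right)} = 29 - U$ ($S{\left(m,U \right)} = -3 - \left(-32 + U\right) = 29 - U$)
$S{\left(s{\left(6,13 \right)},119 \right)} - 36 \cdot 11 = \left(29 - 119\right) - 36 \cdot 11 = \left(29 - 119\right) - 396 = -90 - 396 = -486$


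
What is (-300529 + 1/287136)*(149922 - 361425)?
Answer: 6083721286176443/95712 ≈ 6.3563e+10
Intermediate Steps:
(-300529 + 1/287136)*(149922 - 361425) = (-300529 + 1/287136)*(-211503) = -86292694943/287136*(-211503) = 6083721286176443/95712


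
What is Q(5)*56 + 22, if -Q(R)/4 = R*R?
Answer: -5578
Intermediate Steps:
Q(R) = -4*R**2 (Q(R) = -4*R*R = -4*R**2)
Q(5)*56 + 22 = -4*5**2*56 + 22 = -4*25*56 + 22 = -100*56 + 22 = -5600 + 22 = -5578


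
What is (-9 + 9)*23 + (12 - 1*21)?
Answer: -9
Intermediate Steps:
(-9 + 9)*23 + (12 - 1*21) = 0*23 + (12 - 21) = 0 - 9 = -9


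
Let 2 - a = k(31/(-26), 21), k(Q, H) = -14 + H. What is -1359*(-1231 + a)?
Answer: 1679724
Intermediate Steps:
a = -5 (a = 2 - (-14 + 21) = 2 - 1*7 = 2 - 7 = -5)
-1359*(-1231 + a) = -1359*(-1231 - 5) = -1359*(-1236) = 1679724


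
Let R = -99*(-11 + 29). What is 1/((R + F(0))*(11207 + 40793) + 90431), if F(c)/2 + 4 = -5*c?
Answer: -1/92989569 ≈ -1.0754e-8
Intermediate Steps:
F(c) = -8 - 10*c (F(c) = -8 + 2*(-5*c) = -8 - 10*c)
R = -1782 (R = -99*18 = -1782)
1/((R + F(0))*(11207 + 40793) + 90431) = 1/((-1782 + (-8 - 10*0))*(11207 + 40793) + 90431) = 1/((-1782 + (-8 + 0))*52000 + 90431) = 1/((-1782 - 8)*52000 + 90431) = 1/(-1790*52000 + 90431) = 1/(-93080000 + 90431) = 1/(-92989569) = -1/92989569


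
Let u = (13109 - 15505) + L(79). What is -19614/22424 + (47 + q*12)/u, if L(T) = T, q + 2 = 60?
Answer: -31053335/25978204 ≈ -1.1954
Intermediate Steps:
q = 58 (q = -2 + 60 = 58)
u = -2317 (u = (13109 - 15505) + 79 = -2396 + 79 = -2317)
-19614/22424 + (47 + q*12)/u = -19614/22424 + (47 + 58*12)/(-2317) = -19614*1/22424 + (47 + 696)*(-1/2317) = -9807/11212 + 743*(-1/2317) = -9807/11212 - 743/2317 = -31053335/25978204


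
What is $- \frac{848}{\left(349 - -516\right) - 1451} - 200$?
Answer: $- \frac{58176}{293} \approx -198.55$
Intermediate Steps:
$- \frac{848}{\left(349 - -516\right) - 1451} - 200 = - \frac{848}{\left(349 + 516\right) - 1451} - 200 = - \frac{848}{865 - 1451} - 200 = - \frac{848}{-586} - 200 = \left(-848\right) \left(- \frac{1}{586}\right) - 200 = \frac{424}{293} - 200 = - \frac{58176}{293}$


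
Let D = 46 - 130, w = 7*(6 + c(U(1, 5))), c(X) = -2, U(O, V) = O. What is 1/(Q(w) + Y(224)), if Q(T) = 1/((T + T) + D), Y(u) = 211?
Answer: 28/5907 ≈ 0.0047401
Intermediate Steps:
w = 28 (w = 7*(6 - 2) = 7*4 = 28)
D = -84
Q(T) = 1/(-84 + 2*T) (Q(T) = 1/((T + T) - 84) = 1/(2*T - 84) = 1/(-84 + 2*T))
1/(Q(w) + Y(224)) = 1/(1/(2*(-42 + 28)) + 211) = 1/((½)/(-14) + 211) = 1/((½)*(-1/14) + 211) = 1/(-1/28 + 211) = 1/(5907/28) = 28/5907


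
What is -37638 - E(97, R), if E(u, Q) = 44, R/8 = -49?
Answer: -37682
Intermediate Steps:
R = -392 (R = 8*(-49) = -392)
-37638 - E(97, R) = -37638 - 1*44 = -37638 - 44 = -37682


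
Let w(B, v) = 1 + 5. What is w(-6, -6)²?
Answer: 36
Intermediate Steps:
w(B, v) = 6
w(-6, -6)² = 6² = 36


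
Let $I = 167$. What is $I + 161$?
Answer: $328$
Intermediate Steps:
$I + 161 = 167 + 161 = 328$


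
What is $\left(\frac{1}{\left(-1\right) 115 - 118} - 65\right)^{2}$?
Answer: $\frac{229401316}{54289} \approx 4225.6$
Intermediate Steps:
$\left(\frac{1}{\left(-1\right) 115 - 118} - 65\right)^{2} = \left(\frac{1}{-115 - 118} - 65\right)^{2} = \left(\frac{1}{-233} - 65\right)^{2} = \left(- \frac{1}{233} - 65\right)^{2} = \left(- \frac{15146}{233}\right)^{2} = \frac{229401316}{54289}$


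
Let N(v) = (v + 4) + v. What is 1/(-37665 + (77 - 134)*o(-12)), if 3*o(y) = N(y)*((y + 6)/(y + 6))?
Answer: -1/37285 ≈ -2.6820e-5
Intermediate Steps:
N(v) = 4 + 2*v (N(v) = (4 + v) + v = 4 + 2*v)
o(y) = 4/3 + 2*y/3 (o(y) = ((4 + 2*y)*((y + 6)/(y + 6)))/3 = ((4 + 2*y)*((6 + y)/(6 + y)))/3 = ((4 + 2*y)*1)/3 = (4 + 2*y)/3 = 4/3 + 2*y/3)
1/(-37665 + (77 - 134)*o(-12)) = 1/(-37665 + (77 - 134)*(4/3 + (⅔)*(-12))) = 1/(-37665 - 57*(4/3 - 8)) = 1/(-37665 - 57*(-20/3)) = 1/(-37665 + 380) = 1/(-37285) = -1/37285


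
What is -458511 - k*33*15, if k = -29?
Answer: -444156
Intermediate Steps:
-458511 - k*33*15 = -458511 - (-29*33)*15 = -458511 - (-957)*15 = -458511 - 1*(-14355) = -458511 + 14355 = -444156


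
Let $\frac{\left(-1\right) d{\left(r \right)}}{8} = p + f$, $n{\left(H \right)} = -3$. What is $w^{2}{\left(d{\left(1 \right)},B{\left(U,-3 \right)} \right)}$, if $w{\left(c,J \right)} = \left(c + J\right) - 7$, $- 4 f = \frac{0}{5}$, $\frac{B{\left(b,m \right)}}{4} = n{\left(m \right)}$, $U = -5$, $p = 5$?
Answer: $3481$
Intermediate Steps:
$B{\left(b,m \right)} = -12$ ($B{\left(b,m \right)} = 4 \left(-3\right) = -12$)
$f = 0$ ($f = - \frac{0 \cdot \frac{1}{5}}{4} = \left(- \frac{1}{4}\right) 0 = 0$)
$d{\left(r \right)} = -40$ ($d{\left(r \right)} = - 8 \left(5 + 0\right) = \left(-8\right) 5 = -40$)
$w{\left(c,J \right)} = -7 + J + c$ ($w{\left(c,J \right)} = \left(J + c\right) - 7 = -7 + J + c$)
$w^{2}{\left(d{\left(1 \right)},B{\left(U,-3 \right)} \right)} = \left(-7 - 12 - 40\right)^{2} = \left(-59\right)^{2} = 3481$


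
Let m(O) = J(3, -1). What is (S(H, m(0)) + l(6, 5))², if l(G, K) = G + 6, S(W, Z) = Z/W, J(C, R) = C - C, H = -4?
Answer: 144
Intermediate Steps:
J(C, R) = 0
m(O) = 0
l(G, K) = 6 + G
(S(H, m(0)) + l(6, 5))² = (0/(-4) + (6 + 6))² = (0*(-¼) + 12)² = (0 + 12)² = 12² = 144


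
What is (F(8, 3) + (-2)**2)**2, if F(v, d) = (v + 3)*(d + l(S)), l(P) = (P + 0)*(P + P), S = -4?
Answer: 151321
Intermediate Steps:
l(P) = 2*P**2 (l(P) = P*(2*P) = 2*P**2)
F(v, d) = (3 + v)*(32 + d) (F(v, d) = (v + 3)*(d + 2*(-4)**2) = (3 + v)*(d + 2*16) = (3 + v)*(d + 32) = (3 + v)*(32 + d))
(F(8, 3) + (-2)**2)**2 = ((96 + 3*3 + 32*8 + 3*8) + (-2)**2)**2 = ((96 + 9 + 256 + 24) + 4)**2 = (385 + 4)**2 = 389**2 = 151321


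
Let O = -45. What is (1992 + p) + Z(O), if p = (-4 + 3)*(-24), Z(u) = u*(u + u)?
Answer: 6066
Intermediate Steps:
Z(u) = 2*u**2 (Z(u) = u*(2*u) = 2*u**2)
p = 24 (p = -1*(-24) = 24)
(1992 + p) + Z(O) = (1992 + 24) + 2*(-45)**2 = 2016 + 2*2025 = 2016 + 4050 = 6066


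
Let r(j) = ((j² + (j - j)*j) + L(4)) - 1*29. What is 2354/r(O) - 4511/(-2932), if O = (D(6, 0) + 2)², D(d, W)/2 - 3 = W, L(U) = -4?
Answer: 25230121/11912716 ≈ 2.1179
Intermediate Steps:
D(d, W) = 6 + 2*W
O = 64 (O = ((6 + 2*0) + 2)² = ((6 + 0) + 2)² = (6 + 2)² = 8² = 64)
r(j) = -33 + j² (r(j) = ((j² + (j - j)*j) - 4) - 1*29 = ((j² + 0*j) - 4) - 29 = ((j² + 0) - 4) - 29 = (j² - 4) - 29 = (-4 + j²) - 29 = -33 + j²)
2354/r(O) - 4511/(-2932) = 2354/(-33 + 64²) - 4511/(-2932) = 2354/(-33 + 4096) - 4511*(-1/2932) = 2354/4063 + 4511/2932 = 25230121/11912716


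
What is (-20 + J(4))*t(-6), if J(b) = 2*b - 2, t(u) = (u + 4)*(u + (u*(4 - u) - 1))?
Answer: -1876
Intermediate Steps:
t(u) = (4 + u)*(-1 + u + u*(4 - u)) (t(u) = (4 + u)*(u + (-1 + u*(4 - u))) = (4 + u)*(-1 + u + u*(4 - u)))
J(b) = -2 + 2*b
(-20 + J(4))*t(-6) = (-20 + (-2 + 2*4))*(-4 + (-6)**2 - 1*(-6)**3 + 19*(-6)) = (-20 + (-2 + 8))*(-4 + 36 - 1*(-216) - 114) = (-20 + 6)*(-4 + 36 + 216 - 114) = -14*134 = -1876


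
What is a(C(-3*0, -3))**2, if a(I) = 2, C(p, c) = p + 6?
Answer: 4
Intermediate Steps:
C(p, c) = 6 + p
a(C(-3*0, -3))**2 = 2**2 = 4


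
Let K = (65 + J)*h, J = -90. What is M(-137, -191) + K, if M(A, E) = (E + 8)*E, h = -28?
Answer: 35653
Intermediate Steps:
M(A, E) = E*(8 + E) (M(A, E) = (8 + E)*E = E*(8 + E))
K = 700 (K = (65 - 90)*(-28) = -25*(-28) = 700)
M(-137, -191) + K = -191*(8 - 191) + 700 = -191*(-183) + 700 = 34953 + 700 = 35653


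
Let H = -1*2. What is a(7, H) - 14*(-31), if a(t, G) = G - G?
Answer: 434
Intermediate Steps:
H = -2
a(t, G) = 0
a(7, H) - 14*(-31) = 0 - 14*(-31) = 0 + 434 = 434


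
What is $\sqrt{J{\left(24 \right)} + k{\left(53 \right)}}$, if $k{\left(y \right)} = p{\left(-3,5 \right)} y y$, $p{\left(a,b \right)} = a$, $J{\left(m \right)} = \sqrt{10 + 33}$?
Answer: $\sqrt{-8427 + \sqrt{43}} \approx 91.763 i$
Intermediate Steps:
$J{\left(m \right)} = \sqrt{43}$
$k{\left(y \right)} = - 3 y^{2}$ ($k{\left(y \right)} = - 3 y y = - 3 y^{2}$)
$\sqrt{J{\left(24 \right)} + k{\left(53 \right)}} = \sqrt{\sqrt{43} - 3 \cdot 53^{2}} = \sqrt{\sqrt{43} - 8427} = \sqrt{-8427 + \sqrt{43}}$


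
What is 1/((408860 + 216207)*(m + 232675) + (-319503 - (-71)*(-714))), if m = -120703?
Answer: 1/69989631927 ≈ 1.4288e-11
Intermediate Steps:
1/((408860 + 216207)*(m + 232675) + (-319503 - (-71)*(-714))) = 1/((408860 + 216207)*(-120703 + 232675) + (-319503 - (-71)*(-714))) = 1/(625067*111972 + (-319503 - 1*50694)) = 1/(69990002124 + (-319503 - 50694)) = 1/(69990002124 - 370197) = 1/69989631927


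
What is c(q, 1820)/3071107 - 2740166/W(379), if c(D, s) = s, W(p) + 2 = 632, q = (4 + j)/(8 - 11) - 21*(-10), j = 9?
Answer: -323666993737/74415285 ≈ -4349.5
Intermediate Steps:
q = 617/3 (q = (4 + 9)/(8 - 11) - 21*(-10) = 13/(-3) + 210 = 13*(-⅓) + 210 = -13/3 + 210 = 617/3 ≈ 205.67)
W(p) = 630 (W(p) = -2 + 632 = 630)
c(q, 1820)/3071107 - 2740166/W(379) = 1820/3071107 - 2740166/630 = 1820*(1/3071107) - 2740166*1/630 = 140/236239 - 1370083/315 = -323666993737/74415285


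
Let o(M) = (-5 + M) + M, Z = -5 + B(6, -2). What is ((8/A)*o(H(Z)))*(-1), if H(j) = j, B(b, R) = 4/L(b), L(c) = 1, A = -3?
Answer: -56/3 ≈ -18.667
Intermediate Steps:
B(b, R) = 4 (B(b, R) = 4/1 = 4*1 = 4)
Z = -1 (Z = -5 + 4 = -1)
o(M) = -5 + 2*M
((8/A)*o(H(Z)))*(-1) = ((8/(-3))*(-5 + 2*(-1)))*(-1) = ((8*(-⅓))*(-5 - 2))*(-1) = -8/3*(-7)*(-1) = (56/3)*(-1) = -56/3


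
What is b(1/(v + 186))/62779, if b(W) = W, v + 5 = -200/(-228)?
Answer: 57/650829893 ≈ 8.7580e-8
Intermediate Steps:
v = -235/57 (v = -5 - 200/(-228) = -5 - 200*(-1/228) = -5 + 50/57 = -235/57 ≈ -4.1228)
b(1/(v + 186))/62779 = 1/((-235/57 + 186)*62779) = (1/62779)/(10367/57) = (57/10367)*(1/62779) = 57/650829893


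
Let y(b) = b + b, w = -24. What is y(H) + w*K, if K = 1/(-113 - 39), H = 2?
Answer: 79/19 ≈ 4.1579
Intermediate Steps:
y(b) = 2*b
K = -1/152 (K = 1/(-152) = -1/152 ≈ -0.0065789)
y(H) + w*K = 2*2 - 24*(-1/152) = 4 + 3/19 = 79/19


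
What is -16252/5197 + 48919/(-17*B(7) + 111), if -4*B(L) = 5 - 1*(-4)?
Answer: 1007225728/3102609 ≈ 324.64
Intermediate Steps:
B(L) = -9/4 (B(L) = -(5 - 1*(-4))/4 = -(5 + 4)/4 = -1/4*9 = -9/4)
-16252/5197 + 48919/(-17*B(7) + 111) = -16252/5197 + 48919/(-17*(-9/4) + 111) = -16252*1/5197 + 48919/(153/4 + 111) = -16252/5197 + 48919/(597/4) = -16252/5197 + 48919*(4/597) = -16252/5197 + 195676/597 = 1007225728/3102609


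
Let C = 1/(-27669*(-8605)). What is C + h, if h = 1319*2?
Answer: 628086023311/238091745 ≈ 2638.0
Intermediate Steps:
C = 1/238091745 (C = -1/27669*(-1/8605) = 1/238091745 ≈ 4.2001e-9)
h = 2638
C + h = 1/238091745 + 2638 = 628086023311/238091745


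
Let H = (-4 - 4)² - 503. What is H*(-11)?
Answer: 4829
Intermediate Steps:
H = -439 (H = (-8)² - 503 = 64 - 503 = -439)
H*(-11) = -439*(-11) = 4829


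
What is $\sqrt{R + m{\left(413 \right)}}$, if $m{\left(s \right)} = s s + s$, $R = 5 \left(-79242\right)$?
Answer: $274 i \sqrt{3} \approx 474.58 i$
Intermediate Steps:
$R = -396210$
$m{\left(s \right)} = s + s^{2}$ ($m{\left(s \right)} = s^{2} + s = s + s^{2}$)
$\sqrt{R + m{\left(413 \right)}} = \sqrt{-396210 + 413 \left(1 + 413\right)} = \sqrt{-396210 + 413 \cdot 414} = \sqrt{-396210 + 170982} = \sqrt{-225228} = 274 i \sqrt{3}$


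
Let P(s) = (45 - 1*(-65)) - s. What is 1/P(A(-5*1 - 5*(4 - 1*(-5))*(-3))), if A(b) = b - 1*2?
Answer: -1/18 ≈ -0.055556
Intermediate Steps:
A(b) = -2 + b (A(b) = b - 2 = -2 + b)
P(s) = 110 - s (P(s) = (45 + 65) - s = 110 - s)
1/P(A(-5*1 - 5*(4 - 1*(-5))*(-3))) = 1/(110 - (-2 + (-5*1 - 5*(4 - 1*(-5))*(-3)))) = 1/(110 - (-2 + (-5 - 5*(4 + 5)*(-3)))) = 1/(110 - (-2 + (-5 - 5*9*(-3)))) = 1/(110 - (-2 + (-5 - 45*(-3)))) = 1/(110 - (-2 + (-5 + 135))) = 1/(110 - (-2 + 130)) = 1/(110 - 1*128) = 1/(110 - 128) = 1/(-18) = -1/18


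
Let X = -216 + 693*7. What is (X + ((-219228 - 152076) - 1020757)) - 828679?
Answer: -2216105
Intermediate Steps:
X = 4635 (X = -216 + 4851 = 4635)
(X + ((-219228 - 152076) - 1020757)) - 828679 = (4635 + ((-219228 - 152076) - 1020757)) - 828679 = (4635 + (-371304 - 1020757)) - 828679 = (4635 - 1392061) - 828679 = -1387426 - 828679 = -2216105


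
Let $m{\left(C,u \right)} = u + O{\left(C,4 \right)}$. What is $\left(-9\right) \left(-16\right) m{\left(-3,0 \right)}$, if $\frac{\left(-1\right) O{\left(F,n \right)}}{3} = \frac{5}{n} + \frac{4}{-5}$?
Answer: $- \frac{972}{5} \approx -194.4$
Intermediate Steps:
$O{\left(F,n \right)} = \frac{12}{5} - \frac{15}{n}$ ($O{\left(F,n \right)} = - 3 \left(\frac{5}{n} + \frac{4}{-5}\right) = - 3 \left(\frac{5}{n} + 4 \left(- \frac{1}{5}\right)\right) = - 3 \left(\frac{5}{n} - \frac{4}{5}\right) = - 3 \left(- \frac{4}{5} + \frac{5}{n}\right) = \frac{12}{5} - \frac{15}{n}$)
$m{\left(C,u \right)} = - \frac{27}{20} + u$ ($m{\left(C,u \right)} = u + \left(\frac{12}{5} - \frac{15}{4}\right) = u - \frac{27}{20} = - \frac{27}{20} + u$)
$\left(-9\right) \left(-16\right) m{\left(-3,0 \right)} = \left(-9\right) \left(-16\right) \left(- \frac{27}{20} + 0\right) = 144 \left(- \frac{27}{20}\right) = - \frac{972}{5}$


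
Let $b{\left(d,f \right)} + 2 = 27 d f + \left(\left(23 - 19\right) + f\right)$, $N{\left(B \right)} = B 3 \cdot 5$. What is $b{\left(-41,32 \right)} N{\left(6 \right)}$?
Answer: $-3185100$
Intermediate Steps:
$N{\left(B \right)} = 15 B$ ($N{\left(B \right)} = 3 B 5 = 15 B$)
$b{\left(d,f \right)} = 2 + f + 27 d f$ ($b{\left(d,f \right)} = -2 + \left(27 d f + \left(\left(23 - 19\right) + f\right)\right) = -2 + \left(27 d f + \left(4 + f\right)\right) = -2 + \left(4 + f + 27 d f\right) = 2 + f + 27 d f$)
$b{\left(-41,32 \right)} N{\left(6 \right)} = \left(2 + 32 + 27 \left(-41\right) 32\right) 15 \cdot 6 = \left(2 + 32 - 35424\right) 90 = \left(-35390\right) 90 = -3185100$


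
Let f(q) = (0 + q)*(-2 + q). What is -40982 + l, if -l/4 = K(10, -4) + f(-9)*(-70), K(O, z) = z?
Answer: -13246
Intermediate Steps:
f(q) = q*(-2 + q)
l = 27736 (l = -4*(-4 - 9*(-2 - 9)*(-70)) = -4*(-4 - 9*(-11)*(-70)) = -4*(-4 + 99*(-70)) = -4*(-4 - 6930) = -4*(-6934) = 27736)
-40982 + l = -40982 + 27736 = -13246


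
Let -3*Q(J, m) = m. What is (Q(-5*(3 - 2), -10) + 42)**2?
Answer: 18496/9 ≈ 2055.1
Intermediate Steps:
Q(J, m) = -m/3
(Q(-5*(3 - 2), -10) + 42)**2 = (-1/3*(-10) + 42)**2 = (10/3 + 42)**2 = (136/3)**2 = 18496/9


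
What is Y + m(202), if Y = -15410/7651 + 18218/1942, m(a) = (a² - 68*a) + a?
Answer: 202646859519/7429121 ≈ 27277.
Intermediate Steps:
m(a) = a² - 67*a
Y = 54729849/7429121 (Y = -15410*1/7651 + 18218*(1/1942) = -15410/7651 + 9109/971 = 54729849/7429121 ≈ 7.3669)
Y + m(202) = 54729849/7429121 + 202*(-67 + 202) = 54729849/7429121 + 202*135 = 54729849/7429121 + 27270 = 202646859519/7429121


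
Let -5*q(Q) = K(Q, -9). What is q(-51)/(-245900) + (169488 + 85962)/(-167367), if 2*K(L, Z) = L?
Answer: -209386695239/137185151000 ≈ -1.5263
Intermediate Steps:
K(L, Z) = L/2
q(Q) = -Q/10
q(-51)/(-245900) + (169488 + 85962)/(-167367) = -⅒*(-51)/(-245900) + (169488 + 85962)/(-167367) = (51/10)*(-1/245900) + 255450*(-1/167367) = -51/2459000 - 85150/55789 = -209386695239/137185151000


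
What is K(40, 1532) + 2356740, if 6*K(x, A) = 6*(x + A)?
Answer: 2358312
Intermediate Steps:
K(x, A) = A + x (K(x, A) = (6*(x + A))/6 = (6*(A + x))/6 = (6*A + 6*x)/6 = A + x)
K(40, 1532) + 2356740 = (1532 + 40) + 2356740 = 1572 + 2356740 = 2358312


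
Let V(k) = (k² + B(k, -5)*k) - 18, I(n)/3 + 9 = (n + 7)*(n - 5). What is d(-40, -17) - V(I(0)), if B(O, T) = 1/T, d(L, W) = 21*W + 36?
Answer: -88767/5 ≈ -17753.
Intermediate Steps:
d(L, W) = 36 + 21*W
I(n) = -27 + 3*(-5 + n)*(7 + n) (I(n) = -27 + 3*((n + 7)*(n - 5)) = -27 + 3*((7 + n)*(-5 + n)) = -27 + 3*((-5 + n)*(7 + n)) = -27 + 3*(-5 + n)*(7 + n))
V(k) = -18 + k² - k/5 (V(k) = (k² + k/(-5)) - 18 = (k² - k/5) - 18 = -18 + k² - k/5)
d(-40, -17) - V(I(0)) = (36 + 21*(-17)) - (-18 + (-132 + 3*0² + 6*0)² - (-132 + 3*0² + 6*0)/5) = (36 - 357) - (-18 + (-132 + 3*0 + 0)² - (-132 + 3*0 + 0)/5) = -321 - (-18 + (-132 + 0 + 0)² - (-132 + 0 + 0)/5) = -321 - (-18 + (-132)² - ⅕*(-132)) = -321 - (-18 + 17424 + 132/5) = -321 - 1*87162/5 = -321 - 87162/5 = -88767/5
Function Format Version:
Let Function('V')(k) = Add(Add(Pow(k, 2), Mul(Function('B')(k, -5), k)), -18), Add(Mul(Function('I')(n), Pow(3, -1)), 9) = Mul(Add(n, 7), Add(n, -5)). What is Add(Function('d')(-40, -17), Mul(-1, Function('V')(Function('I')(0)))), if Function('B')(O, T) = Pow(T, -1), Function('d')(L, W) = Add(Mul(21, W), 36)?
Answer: Rational(-88767, 5) ≈ -17753.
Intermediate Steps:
Function('d')(L, W) = Add(36, Mul(21, W))
Function('I')(n) = Add(-27, Mul(3, Add(-5, n), Add(7, n))) (Function('I')(n) = Add(-27, Mul(3, Mul(Add(n, 7), Add(n, -5)))) = Add(-27, Mul(3, Mul(Add(7, n), Add(-5, n)))) = Add(-27, Mul(3, Mul(Add(-5, n), Add(7, n)))) = Add(-27, Mul(3, Add(-5, n), Add(7, n))))
Function('V')(k) = Add(-18, Pow(k, 2), Mul(Rational(-1, 5), k)) (Function('V')(k) = Add(Add(Pow(k, 2), Mul(Pow(-5, -1), k)), -18) = Add(Add(Pow(k, 2), Mul(Rational(-1, 5), k)), -18) = Add(-18, Pow(k, 2), Mul(Rational(-1, 5), k)))
Add(Function('d')(-40, -17), Mul(-1, Function('V')(Function('I')(0)))) = Add(Add(36, Mul(21, -17)), Mul(-1, Add(-18, Pow(Add(-132, Mul(3, Pow(0, 2)), Mul(6, 0)), 2), Mul(Rational(-1, 5), Add(-132, Mul(3, Pow(0, 2)), Mul(6, 0)))))) = Add(Add(36, -357), Mul(-1, Add(-18, Pow(Add(-132, Mul(3, 0), 0), 2), Mul(Rational(-1, 5), Add(-132, Mul(3, 0), 0))))) = Add(-321, Mul(-1, Add(-18, Pow(Add(-132, 0, 0), 2), Mul(Rational(-1, 5), Add(-132, 0, 0))))) = Add(-321, Mul(-1, Add(-18, Pow(-132, 2), Mul(Rational(-1, 5), -132)))) = Add(-321, Mul(-1, Add(-18, 17424, Rational(132, 5)))) = Add(-321, Mul(-1, Rational(87162, 5))) = Add(-321, Rational(-87162, 5)) = Rational(-88767, 5)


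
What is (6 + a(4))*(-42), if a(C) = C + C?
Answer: -588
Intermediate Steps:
a(C) = 2*C
(6 + a(4))*(-42) = (6 + 2*4)*(-42) = (6 + 8)*(-42) = 14*(-42) = -588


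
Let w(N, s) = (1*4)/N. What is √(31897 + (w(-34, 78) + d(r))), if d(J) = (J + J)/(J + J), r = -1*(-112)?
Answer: 2*√2304622/17 ≈ 178.60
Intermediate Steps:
w(N, s) = 4/N
r = 112
d(J) = 1 (d(J) = (2*J)/((2*J)) = (2*J)*(1/(2*J)) = 1)
√(31897 + (w(-34, 78) + d(r))) = √(31897 + (4/(-34) + 1)) = √(31897 + (4*(-1/34) + 1)) = √(31897 + (-2/17 + 1)) = √(31897 + 15/17) = √(542264/17) = 2*√2304622/17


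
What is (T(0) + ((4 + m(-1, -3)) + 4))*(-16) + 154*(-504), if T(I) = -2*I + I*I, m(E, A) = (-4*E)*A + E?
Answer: -77536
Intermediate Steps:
m(E, A) = E - 4*A*E (m(E, A) = -4*A*E + E = E - 4*A*E)
T(I) = I² - 2*I (T(I) = -2*I + I² = I² - 2*I)
(T(0) + ((4 + m(-1, -3)) + 4))*(-16) + 154*(-504) = (0*(-2 + 0) + ((4 - (1 - 4*(-3))) + 4))*(-16) + 154*(-504) = (0*(-2) + ((4 - (1 + 12)) + 4))*(-16) - 77616 = (0 + ((4 - 1*13) + 4))*(-16) - 77616 = (0 + ((4 - 13) + 4))*(-16) - 77616 = (0 + (-9 + 4))*(-16) - 77616 = (0 - 5)*(-16) - 77616 = -5*(-16) - 77616 = 80 - 77616 = -77536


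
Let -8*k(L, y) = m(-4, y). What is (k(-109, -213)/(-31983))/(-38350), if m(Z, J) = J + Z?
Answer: 31/1401769200 ≈ 2.2115e-8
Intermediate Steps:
k(L, y) = 1/2 - y/8 (k(L, y) = -(y - 4)/8 = -(-4 + y)/8 = 1/2 - y/8)
(k(-109, -213)/(-31983))/(-38350) = ((1/2 - 1/8*(-213))/(-31983))/(-38350) = ((1/2 + 213/8)*(-1/31983))*(-1/38350) = ((217/8)*(-1/31983))*(-1/38350) = -31/36552*(-1/38350) = 31/1401769200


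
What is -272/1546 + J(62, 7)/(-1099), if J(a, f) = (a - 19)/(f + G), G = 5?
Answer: -1826807/10194324 ≈ -0.17920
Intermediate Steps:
J(a, f) = (-19 + a)/(5 + f) (J(a, f) = (a - 19)/(f + 5) = (-19 + a)/(5 + f))
-272/1546 + J(62, 7)/(-1099) = -272/1546 + ((-19 + 62)/(5 + 7))/(-1099) = -272*1/1546 + (43/12)*(-1/1099) = -136/773 + ((1/12)*43)*(-1/1099) = -136/773 + (43/12)*(-1/1099) = -136/773 - 43/13188 = -1826807/10194324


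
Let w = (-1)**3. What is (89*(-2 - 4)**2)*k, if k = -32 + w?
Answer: -105732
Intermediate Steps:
w = -1
k = -33 (k = -32 - 1 = -33)
(89*(-2 - 4)**2)*k = (89*(-2 - 4)**2)*(-33) = (89*(-6)**2)*(-33) = (89*36)*(-33) = 3204*(-33) = -105732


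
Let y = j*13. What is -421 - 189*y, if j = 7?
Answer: -17620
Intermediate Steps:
y = 91 (y = 7*13 = 91)
-421 - 189*y = -421 - 189*91 = -421 - 17199 = -17620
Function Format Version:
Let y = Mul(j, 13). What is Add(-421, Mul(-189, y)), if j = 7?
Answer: -17620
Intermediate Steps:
y = 91 (y = Mul(7, 13) = 91)
Add(-421, Mul(-189, y)) = Add(-421, Mul(-189, 91)) = Add(-421, -17199) = -17620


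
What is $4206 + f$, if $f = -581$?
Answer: $3625$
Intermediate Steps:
$4206 + f = 4206 - 581 = 3625$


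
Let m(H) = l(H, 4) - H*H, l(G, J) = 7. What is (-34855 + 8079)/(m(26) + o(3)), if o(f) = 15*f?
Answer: 3347/78 ≈ 42.910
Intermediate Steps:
m(H) = 7 - H² (m(H) = 7 - H*H = 7 - H²)
(-34855 + 8079)/(m(26) + o(3)) = (-34855 + 8079)/((7 - 1*26²) + 15*3) = -26776/((7 - 1*676) + 45) = -26776/((7 - 676) + 45) = -26776/(-669 + 45) = -26776/(-624) = -26776*(-1/624) = 3347/78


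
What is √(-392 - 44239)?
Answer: 9*I*√551 ≈ 211.26*I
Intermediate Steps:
√(-392 - 44239) = √(-44631) = 9*I*√551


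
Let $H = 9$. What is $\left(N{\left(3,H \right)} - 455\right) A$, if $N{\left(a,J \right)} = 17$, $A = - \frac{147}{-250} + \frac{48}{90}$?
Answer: $- \frac{61393}{125} \approx -491.14$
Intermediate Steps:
$A = \frac{841}{750}$ ($A = \left(-147\right) \left(- \frac{1}{250}\right) + 48 \cdot \frac{1}{90} = \frac{147}{250} + \frac{8}{15} = \frac{841}{750} \approx 1.1213$)
$\left(N{\left(3,H \right)} - 455\right) A = \left(17 - 455\right) \frac{841}{750} = \left(-438\right) \frac{841}{750} = - \frac{61393}{125}$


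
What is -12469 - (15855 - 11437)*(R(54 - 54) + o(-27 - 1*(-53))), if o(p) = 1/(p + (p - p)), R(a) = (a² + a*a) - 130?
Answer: 7302114/13 ≈ 5.6170e+5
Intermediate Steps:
R(a) = -130 + 2*a² (R(a) = (a² + a²) - 130 = 2*a² - 130 = -130 + 2*a²)
o(p) = 1/p (o(p) = 1/(p + 0) = 1/p)
-12469 - (15855 - 11437)*(R(54 - 54) + o(-27 - 1*(-53))) = -12469 - (15855 - 11437)*((-130 + 2*(54 - 54)²) + 1/(-27 - 1*(-53))) = -12469 - 4418*((-130 + 2*0²) + 1/(-27 + 53)) = -12469 - 4418*((-130 + 2*0) + 1/26) = -12469 - 4418*((-130 + 0) + 1/26) = -12469 - 4418*(-130 + 1/26) = -12469 - 4418*(-3379)/26 = -12469 - 1*(-7464211/13) = -12469 + 7464211/13 = 7302114/13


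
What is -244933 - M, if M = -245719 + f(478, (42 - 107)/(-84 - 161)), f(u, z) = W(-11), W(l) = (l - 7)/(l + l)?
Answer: 8637/11 ≈ 785.18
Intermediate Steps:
W(l) = (-7 + l)/(2*l) (W(l) = (-7 + l)/((2*l)) = (-7 + l)*(1/(2*l)) = (-7 + l)/(2*l))
f(u, z) = 9/11 (f(u, z) = (½)*(-7 - 11)/(-11) = (½)*(-1/11)*(-18) = 9/11)
M = -2702900/11 (M = -245719 + 9/11 = -2702900/11 ≈ -2.4572e+5)
-244933 - M = -244933 - 1*(-2702900/11) = -244933 + 2702900/11 = 8637/11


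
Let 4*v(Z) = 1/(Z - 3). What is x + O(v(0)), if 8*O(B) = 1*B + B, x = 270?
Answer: 12959/48 ≈ 269.98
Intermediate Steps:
v(Z) = 1/(4*(-3 + Z)) (v(Z) = 1/(4*(Z - 3)) = 1/(4*(-3 + Z)))
O(B) = B/4 (O(B) = (1*B + B)/8 = (B + B)/8 = (2*B)/8 = B/4)
x + O(v(0)) = 270 + (1/(4*(-3 + 0)))/4 = 270 + ((1/4)/(-3))/4 = 270 + ((1/4)*(-1/3))/4 = 270 + (1/4)*(-1/12) = 270 - 1/48 = 12959/48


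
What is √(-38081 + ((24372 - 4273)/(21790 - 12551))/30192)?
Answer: I*√185191931268469534197/69735972 ≈ 195.14*I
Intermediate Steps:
√(-38081 + ((24372 - 4273)/(21790 - 12551))/30192) = √(-38081 + (20099/9239)*(1/30192)) = √(-38081 + 20099/278943888) = √(-10622462178829/278943888) = I*√185191931268469534197/69735972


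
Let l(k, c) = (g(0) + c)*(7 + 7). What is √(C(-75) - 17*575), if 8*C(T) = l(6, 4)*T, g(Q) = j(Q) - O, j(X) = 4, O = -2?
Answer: 5*I*√1774/2 ≈ 105.3*I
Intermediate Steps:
g(Q) = 6 (g(Q) = 4 - 1*(-2) = 4 + 2 = 6)
l(k, c) = 84 + 14*c (l(k, c) = (6 + c)*(7 + 7) = (6 + c)*14 = 84 + 14*c)
C(T) = 35*T/2 (C(T) = ((84 + 14*4)*T)/8 = ((84 + 56)*T)/8 = (140*T)/8 = 35*T/2)
√(C(-75) - 17*575) = √((35/2)*(-75) - 17*575) = √(-2625/2 - 9775) = √(-22175/2) = 5*I*√1774/2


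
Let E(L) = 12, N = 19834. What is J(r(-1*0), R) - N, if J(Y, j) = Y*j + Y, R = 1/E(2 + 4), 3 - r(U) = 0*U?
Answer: -79323/4 ≈ -19831.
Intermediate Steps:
r(U) = 3 (r(U) = 3 - 0*U = 3 - 1*0 = 3 + 0 = 3)
R = 1/12 ≈ 0.083333
J(Y, j) = Y + Y*j
J(r(-1*0), R) - N = 3*(1 + 1/12) - 1*19834 = 3*(13/12) - 19834 = 13/4 - 19834 = -79323/4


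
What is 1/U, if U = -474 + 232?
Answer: -1/242 ≈ -0.0041322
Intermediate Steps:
U = -242
1/U = 1/(-242) = -1/242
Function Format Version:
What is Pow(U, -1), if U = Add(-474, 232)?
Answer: Rational(-1, 242) ≈ -0.0041322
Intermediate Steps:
U = -242
Pow(U, -1) = Pow(-242, -1) = Rational(-1, 242)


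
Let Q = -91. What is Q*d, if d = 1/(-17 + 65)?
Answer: -91/48 ≈ -1.8958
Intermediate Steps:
d = 1/48 ≈ 0.020833
Q*d = -91*1/48 = -91/48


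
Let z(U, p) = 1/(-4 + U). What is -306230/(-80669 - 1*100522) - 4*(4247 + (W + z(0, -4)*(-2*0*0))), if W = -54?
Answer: -3038629222/181191 ≈ -16770.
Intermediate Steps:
-306230/(-80669 - 1*100522) - 4*(4247 + (W + z(0, -4)*(-2*0*0))) = -306230/(-80669 - 1*100522) - 4*(4247 + (-54 + (-2*0*0)/(-4 + 0))) = -306230/(-80669 - 100522) - 4*(4247 + (-54 + (0*0)/(-4))) = -306230/(-181191) - 4*(4247 + (-54 - ¼*0)) = -306230*(-1/181191) - 4*(4247 + (-54 + 0)) = 306230/181191 - 4*(4247 - 54) = 306230/181191 - 4*4193 = 306230/181191 - 1*16772 = 306230/181191 - 16772 = -3038629222/181191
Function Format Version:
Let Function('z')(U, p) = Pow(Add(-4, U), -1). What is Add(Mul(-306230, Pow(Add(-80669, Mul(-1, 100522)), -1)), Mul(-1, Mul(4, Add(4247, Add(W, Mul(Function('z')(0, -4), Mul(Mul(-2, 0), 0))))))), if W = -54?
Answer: Rational(-3038629222, 181191) ≈ -16770.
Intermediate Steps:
Add(Mul(-306230, Pow(Add(-80669, Mul(-1, 100522)), -1)), Mul(-1, Mul(4, Add(4247, Add(W, Mul(Function('z')(0, -4), Mul(Mul(-2, 0), 0))))))) = Add(Mul(-306230, Pow(Add(-80669, Mul(-1, 100522)), -1)), Mul(-1, Mul(4, Add(4247, Add(-54, Mul(Pow(Add(-4, 0), -1), Mul(Mul(-2, 0), 0))))))) = Add(Mul(-306230, Pow(Add(-80669, -100522), -1)), Mul(-1, Mul(4, Add(4247, Add(-54, Mul(Pow(-4, -1), Mul(0, 0))))))) = Add(Mul(-306230, Pow(-181191, -1)), Mul(-1, Mul(4, Add(4247, Add(-54, Mul(Rational(-1, 4), 0)))))) = Add(Mul(-306230, Rational(-1, 181191)), Mul(-1, Mul(4, Add(4247, Add(-54, 0))))) = Add(Rational(306230, 181191), Mul(-1, Mul(4, Add(4247, -54)))) = Add(Rational(306230, 181191), Mul(-1, Mul(4, 4193))) = Add(Rational(306230, 181191), Mul(-1, 16772)) = Add(Rational(306230, 181191), -16772) = Rational(-3038629222, 181191)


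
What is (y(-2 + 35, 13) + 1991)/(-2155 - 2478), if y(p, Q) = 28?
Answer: -2019/4633 ≈ -0.43579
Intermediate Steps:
(y(-2 + 35, 13) + 1991)/(-2155 - 2478) = (28 + 1991)/(-2155 - 2478) = 2019/(-4633) = 2019*(-1/4633) = -2019/4633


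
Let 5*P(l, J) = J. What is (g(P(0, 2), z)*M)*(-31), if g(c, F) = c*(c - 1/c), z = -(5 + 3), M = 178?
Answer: 115878/25 ≈ 4635.1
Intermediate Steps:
P(l, J) = J/5
z = -8 (z = -1*8 = -8)
(g(P(0, 2), z)*M)*(-31) = ((-1 + ((1/5)*2)**2)*178)*(-31) = ((-1 + (2/5)**2)*178)*(-31) = ((-1 + 4/25)*178)*(-31) = -21/25*178*(-31) = -3738/25*(-31) = 115878/25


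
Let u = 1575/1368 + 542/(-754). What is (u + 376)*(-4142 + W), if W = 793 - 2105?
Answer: -58824354249/28652 ≈ -2.0531e+6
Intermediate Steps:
u = 24783/57304 (u = 1575*(1/1368) + 542*(-1/754) = 175/152 - 271/377 = 24783/57304 ≈ 0.43248)
W = -1312
(u + 376)*(-4142 + W) = (24783/57304 + 376)*(-4142 - 1312) = (21571087/57304)*(-5454) = -58824354249/28652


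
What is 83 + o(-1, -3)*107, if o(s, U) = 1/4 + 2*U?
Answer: -2129/4 ≈ -532.25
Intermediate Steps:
o(s, U) = 1/4 + 2*U
83 + o(-1, -3)*107 = 83 + (1/4 + 2*(-3))*107 = 83 + (1/4 - 6)*107 = 83 - 23/4*107 = 83 - 2461/4 = -2129/4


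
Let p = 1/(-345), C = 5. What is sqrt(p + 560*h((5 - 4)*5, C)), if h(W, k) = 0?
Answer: I*sqrt(345)/345 ≈ 0.053838*I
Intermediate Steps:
p = -1/345 ≈ -0.0028986
sqrt(p + 560*h((5 - 4)*5, C)) = sqrt(-1/345 + 560*0) = sqrt(-1/345 + 0) = sqrt(-1/345) = I*sqrt(345)/345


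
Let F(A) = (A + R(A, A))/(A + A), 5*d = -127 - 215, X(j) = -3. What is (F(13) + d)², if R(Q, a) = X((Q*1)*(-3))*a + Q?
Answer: 474721/100 ≈ 4747.2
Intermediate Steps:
R(Q, a) = Q - 3*a (R(Q, a) = -3*a + Q = Q - 3*a)
d = -342/5 (d = (-127 - 215)/5 = (⅕)*(-342) = -342/5 ≈ -68.400)
F(A) = -½ (F(A) = (A + (A - 3*A))/(A + A) = (A - 2*A)/((2*A)) = (-A)*(1/(2*A)) = -½)
(F(13) + d)² = (-½ - 342/5)² = (-689/10)² = 474721/100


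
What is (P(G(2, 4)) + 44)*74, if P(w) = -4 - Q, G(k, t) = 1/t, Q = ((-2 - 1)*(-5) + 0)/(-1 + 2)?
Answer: 1850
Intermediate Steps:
Q = 15 (Q = (-3*(-5) + 0)/1 = (15 + 0)*1 = 15*1 = 15)
G(k, t) = 1/t
P(w) = -19 (P(w) = -4 - 1*15 = -4 - 15 = -19)
(P(G(2, 4)) + 44)*74 = (-19 + 44)*74 = 25*74 = 1850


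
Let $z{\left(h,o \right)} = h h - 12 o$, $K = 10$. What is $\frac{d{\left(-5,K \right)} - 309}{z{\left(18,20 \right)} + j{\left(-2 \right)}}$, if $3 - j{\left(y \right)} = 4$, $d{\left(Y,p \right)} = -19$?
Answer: $- \frac{328}{83} \approx -3.9518$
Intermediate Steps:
$j{\left(y \right)} = -1$ ($j{\left(y \right)} = 3 - 4 = -1$)
$z{\left(h,o \right)} = h^{2} - 12 o$
$\frac{d{\left(-5,K \right)} - 309}{z{\left(18,20 \right)} + j{\left(-2 \right)}} = \frac{-19 - 309}{\left(18^{2} - 240\right) - 1} = - \frac{328}{\left(324 - 240\right) - 1} = - \frac{328}{84 - 1} = - \frac{328}{83}$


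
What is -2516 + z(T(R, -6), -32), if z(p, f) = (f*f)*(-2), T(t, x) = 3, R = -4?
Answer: -4564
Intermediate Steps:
z(p, f) = -2*f² (z(p, f) = f²*(-2) = -2*f²)
-2516 + z(T(R, -6), -32) = -2516 - 2*(-32)² = -2516 - 2*1024 = -2516 - 2048 = -4564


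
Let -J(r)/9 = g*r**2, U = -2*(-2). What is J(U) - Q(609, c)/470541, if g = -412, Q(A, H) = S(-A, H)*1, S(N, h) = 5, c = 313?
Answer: 27916256443/470541 ≈ 59328.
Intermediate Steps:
Q(A, H) = 5 (Q(A, H) = 5*1 = 5)
U = 4
J(r) = 3708*r**2 (J(r) = -(-3708)*r**2 = 3708*r**2)
J(U) - Q(609, c)/470541 = 3708*4**2 - 5/470541 = 3708*16 - 5/470541 = 59328 - 1*5/470541 = 59328 - 5/470541 = 27916256443/470541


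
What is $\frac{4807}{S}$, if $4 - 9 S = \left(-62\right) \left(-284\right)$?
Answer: $- \frac{4807}{1956} \approx -2.4576$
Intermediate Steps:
$S = -1956$ ($S = \frac{4}{9} - \frac{\left(-62\right) \left(-284\right)}{9} = \frac{4}{9} - \frac{17608}{9} = -1956$)
$\frac{4807}{S} = \frac{4807}{-1956} = 4807 \left(- \frac{1}{1956}\right) = - \frac{4807}{1956}$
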